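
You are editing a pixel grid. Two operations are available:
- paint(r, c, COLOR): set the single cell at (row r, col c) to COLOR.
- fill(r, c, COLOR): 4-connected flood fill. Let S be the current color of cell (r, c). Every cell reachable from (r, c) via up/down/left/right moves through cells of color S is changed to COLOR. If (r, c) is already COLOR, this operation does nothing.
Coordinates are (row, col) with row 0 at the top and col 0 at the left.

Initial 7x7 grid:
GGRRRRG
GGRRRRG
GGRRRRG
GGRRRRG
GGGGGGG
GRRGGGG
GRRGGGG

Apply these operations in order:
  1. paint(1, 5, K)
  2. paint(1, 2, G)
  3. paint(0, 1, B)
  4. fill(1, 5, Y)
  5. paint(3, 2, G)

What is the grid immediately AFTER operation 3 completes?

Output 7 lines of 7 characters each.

Answer: GBRRRRG
GGGRRKG
GGRRRRG
GGRRRRG
GGGGGGG
GRRGGGG
GRRGGGG

Derivation:
After op 1 paint(1,5,K):
GGRRRRG
GGRRRKG
GGRRRRG
GGRRRRG
GGGGGGG
GRRGGGG
GRRGGGG
After op 2 paint(1,2,G):
GGRRRRG
GGGRRKG
GGRRRRG
GGRRRRG
GGGGGGG
GRRGGGG
GRRGGGG
After op 3 paint(0,1,B):
GBRRRRG
GGGRRKG
GGRRRRG
GGRRRRG
GGGGGGG
GRRGGGG
GRRGGGG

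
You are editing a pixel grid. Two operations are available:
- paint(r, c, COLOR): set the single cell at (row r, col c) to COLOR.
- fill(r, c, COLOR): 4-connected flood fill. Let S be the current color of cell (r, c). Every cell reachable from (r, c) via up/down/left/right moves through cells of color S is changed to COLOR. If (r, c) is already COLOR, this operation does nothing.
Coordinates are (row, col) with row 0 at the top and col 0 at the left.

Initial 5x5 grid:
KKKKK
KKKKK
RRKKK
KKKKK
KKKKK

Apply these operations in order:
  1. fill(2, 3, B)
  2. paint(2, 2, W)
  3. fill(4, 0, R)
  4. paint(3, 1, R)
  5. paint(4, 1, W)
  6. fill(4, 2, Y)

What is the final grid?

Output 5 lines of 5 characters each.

Answer: YYYYY
YYYYY
YYWYY
YYYYY
YWYYY

Derivation:
After op 1 fill(2,3,B) [23 cells changed]:
BBBBB
BBBBB
RRBBB
BBBBB
BBBBB
After op 2 paint(2,2,W):
BBBBB
BBBBB
RRWBB
BBBBB
BBBBB
After op 3 fill(4,0,R) [22 cells changed]:
RRRRR
RRRRR
RRWRR
RRRRR
RRRRR
After op 4 paint(3,1,R):
RRRRR
RRRRR
RRWRR
RRRRR
RRRRR
After op 5 paint(4,1,W):
RRRRR
RRRRR
RRWRR
RRRRR
RWRRR
After op 6 fill(4,2,Y) [23 cells changed]:
YYYYY
YYYYY
YYWYY
YYYYY
YWYYY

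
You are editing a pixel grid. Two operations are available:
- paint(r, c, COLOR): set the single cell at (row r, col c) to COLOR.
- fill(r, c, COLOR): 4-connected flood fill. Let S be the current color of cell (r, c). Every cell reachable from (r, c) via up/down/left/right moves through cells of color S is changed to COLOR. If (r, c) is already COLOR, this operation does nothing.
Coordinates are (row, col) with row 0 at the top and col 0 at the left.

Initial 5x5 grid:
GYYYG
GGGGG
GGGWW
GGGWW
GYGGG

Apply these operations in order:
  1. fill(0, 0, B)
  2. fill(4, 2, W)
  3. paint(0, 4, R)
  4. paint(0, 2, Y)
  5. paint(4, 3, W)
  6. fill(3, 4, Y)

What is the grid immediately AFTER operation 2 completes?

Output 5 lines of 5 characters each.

Answer: WYYYW
WWWWW
WWWWW
WWWWW
WYWWW

Derivation:
After op 1 fill(0,0,B) [17 cells changed]:
BYYYB
BBBBB
BBBWW
BBBWW
BYBBB
After op 2 fill(4,2,W) [17 cells changed]:
WYYYW
WWWWW
WWWWW
WWWWW
WYWWW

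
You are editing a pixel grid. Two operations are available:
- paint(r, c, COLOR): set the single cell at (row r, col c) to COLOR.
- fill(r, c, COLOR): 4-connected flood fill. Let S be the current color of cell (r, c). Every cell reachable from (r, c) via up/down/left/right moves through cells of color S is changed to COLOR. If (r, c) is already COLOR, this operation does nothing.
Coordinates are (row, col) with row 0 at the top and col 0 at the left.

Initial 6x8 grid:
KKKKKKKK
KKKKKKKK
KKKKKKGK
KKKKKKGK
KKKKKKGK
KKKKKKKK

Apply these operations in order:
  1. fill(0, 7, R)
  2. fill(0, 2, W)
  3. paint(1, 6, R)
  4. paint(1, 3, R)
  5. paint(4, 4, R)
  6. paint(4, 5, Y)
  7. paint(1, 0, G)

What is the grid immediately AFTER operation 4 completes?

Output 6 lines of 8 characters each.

Answer: WWWWWWWW
WWWRWWRW
WWWWWWGW
WWWWWWGW
WWWWWWGW
WWWWWWWW

Derivation:
After op 1 fill(0,7,R) [45 cells changed]:
RRRRRRRR
RRRRRRRR
RRRRRRGR
RRRRRRGR
RRRRRRGR
RRRRRRRR
After op 2 fill(0,2,W) [45 cells changed]:
WWWWWWWW
WWWWWWWW
WWWWWWGW
WWWWWWGW
WWWWWWGW
WWWWWWWW
After op 3 paint(1,6,R):
WWWWWWWW
WWWWWWRW
WWWWWWGW
WWWWWWGW
WWWWWWGW
WWWWWWWW
After op 4 paint(1,3,R):
WWWWWWWW
WWWRWWRW
WWWWWWGW
WWWWWWGW
WWWWWWGW
WWWWWWWW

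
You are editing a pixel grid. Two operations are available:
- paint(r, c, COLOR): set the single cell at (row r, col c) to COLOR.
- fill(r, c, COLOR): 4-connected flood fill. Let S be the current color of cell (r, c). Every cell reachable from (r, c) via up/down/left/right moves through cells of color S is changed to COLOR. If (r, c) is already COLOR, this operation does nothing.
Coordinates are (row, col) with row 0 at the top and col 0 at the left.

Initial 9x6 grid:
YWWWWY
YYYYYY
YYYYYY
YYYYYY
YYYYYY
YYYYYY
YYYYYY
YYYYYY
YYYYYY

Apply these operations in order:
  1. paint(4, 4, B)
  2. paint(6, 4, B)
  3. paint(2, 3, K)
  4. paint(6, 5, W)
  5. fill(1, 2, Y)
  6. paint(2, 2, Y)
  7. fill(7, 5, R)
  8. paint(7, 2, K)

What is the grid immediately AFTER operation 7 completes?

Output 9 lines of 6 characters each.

Answer: RWWWWR
RRRRRR
RRRKRR
RRRRRR
RRRRBR
RRRRRR
RRRRBW
RRRRRR
RRRRRR

Derivation:
After op 1 paint(4,4,B):
YWWWWY
YYYYYY
YYYYYY
YYYYYY
YYYYBY
YYYYYY
YYYYYY
YYYYYY
YYYYYY
After op 2 paint(6,4,B):
YWWWWY
YYYYYY
YYYYYY
YYYYYY
YYYYBY
YYYYYY
YYYYBY
YYYYYY
YYYYYY
After op 3 paint(2,3,K):
YWWWWY
YYYYYY
YYYKYY
YYYYYY
YYYYBY
YYYYYY
YYYYBY
YYYYYY
YYYYYY
After op 4 paint(6,5,W):
YWWWWY
YYYYYY
YYYKYY
YYYYYY
YYYYBY
YYYYYY
YYYYBW
YYYYYY
YYYYYY
After op 5 fill(1,2,Y) [0 cells changed]:
YWWWWY
YYYYYY
YYYKYY
YYYYYY
YYYYBY
YYYYYY
YYYYBW
YYYYYY
YYYYYY
After op 6 paint(2,2,Y):
YWWWWY
YYYYYY
YYYKYY
YYYYYY
YYYYBY
YYYYYY
YYYYBW
YYYYYY
YYYYYY
After op 7 fill(7,5,R) [46 cells changed]:
RWWWWR
RRRRRR
RRRKRR
RRRRRR
RRRRBR
RRRRRR
RRRRBW
RRRRRR
RRRRRR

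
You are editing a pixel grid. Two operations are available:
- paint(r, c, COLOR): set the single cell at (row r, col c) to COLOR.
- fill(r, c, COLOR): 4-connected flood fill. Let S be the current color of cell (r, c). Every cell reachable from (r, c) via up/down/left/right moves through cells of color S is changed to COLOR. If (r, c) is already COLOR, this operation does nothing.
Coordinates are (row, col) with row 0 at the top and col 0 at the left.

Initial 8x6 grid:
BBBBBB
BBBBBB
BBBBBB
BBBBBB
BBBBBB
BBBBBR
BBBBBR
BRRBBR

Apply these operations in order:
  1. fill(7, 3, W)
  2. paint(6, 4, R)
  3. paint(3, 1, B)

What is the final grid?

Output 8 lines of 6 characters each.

Answer: WWWWWW
WWWWWW
WWWWWW
WBWWWW
WWWWWW
WWWWWR
WWWWRR
WRRWWR

Derivation:
After op 1 fill(7,3,W) [43 cells changed]:
WWWWWW
WWWWWW
WWWWWW
WWWWWW
WWWWWW
WWWWWR
WWWWWR
WRRWWR
After op 2 paint(6,4,R):
WWWWWW
WWWWWW
WWWWWW
WWWWWW
WWWWWW
WWWWWR
WWWWRR
WRRWWR
After op 3 paint(3,1,B):
WWWWWW
WWWWWW
WWWWWW
WBWWWW
WWWWWW
WWWWWR
WWWWRR
WRRWWR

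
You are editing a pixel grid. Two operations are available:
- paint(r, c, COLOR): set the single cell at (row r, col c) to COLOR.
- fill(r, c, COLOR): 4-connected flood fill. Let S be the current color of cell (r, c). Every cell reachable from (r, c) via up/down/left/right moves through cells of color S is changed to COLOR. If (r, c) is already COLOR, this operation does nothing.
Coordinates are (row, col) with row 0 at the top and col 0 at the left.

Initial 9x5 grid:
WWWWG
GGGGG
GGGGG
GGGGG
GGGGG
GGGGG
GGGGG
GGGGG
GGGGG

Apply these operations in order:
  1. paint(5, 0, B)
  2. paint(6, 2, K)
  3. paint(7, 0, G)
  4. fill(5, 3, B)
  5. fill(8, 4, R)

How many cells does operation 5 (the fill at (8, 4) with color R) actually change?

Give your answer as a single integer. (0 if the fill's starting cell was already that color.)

After op 1 paint(5,0,B):
WWWWG
GGGGG
GGGGG
GGGGG
GGGGG
BGGGG
GGGGG
GGGGG
GGGGG
After op 2 paint(6,2,K):
WWWWG
GGGGG
GGGGG
GGGGG
GGGGG
BGGGG
GGKGG
GGGGG
GGGGG
After op 3 paint(7,0,G):
WWWWG
GGGGG
GGGGG
GGGGG
GGGGG
BGGGG
GGKGG
GGGGG
GGGGG
After op 4 fill(5,3,B) [39 cells changed]:
WWWWB
BBBBB
BBBBB
BBBBB
BBBBB
BBBBB
BBKBB
BBBBB
BBBBB
After op 5 fill(8,4,R) [40 cells changed]:
WWWWR
RRRRR
RRRRR
RRRRR
RRRRR
RRRRR
RRKRR
RRRRR
RRRRR

Answer: 40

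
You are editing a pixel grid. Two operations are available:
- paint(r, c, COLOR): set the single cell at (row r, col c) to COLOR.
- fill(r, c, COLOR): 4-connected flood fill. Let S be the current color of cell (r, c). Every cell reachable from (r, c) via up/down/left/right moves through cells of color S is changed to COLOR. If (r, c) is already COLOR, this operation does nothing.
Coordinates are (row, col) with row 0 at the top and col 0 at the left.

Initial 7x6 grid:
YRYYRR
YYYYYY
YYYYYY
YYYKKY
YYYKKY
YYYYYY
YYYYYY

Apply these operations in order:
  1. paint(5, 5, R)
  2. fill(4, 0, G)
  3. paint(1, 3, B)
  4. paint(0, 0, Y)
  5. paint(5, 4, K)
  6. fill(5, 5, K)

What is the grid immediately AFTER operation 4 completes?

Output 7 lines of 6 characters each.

Answer: YRGGRR
GGGBGG
GGGGGG
GGGKKG
GGGKKG
GGGGGR
GGGGGG

Derivation:
After op 1 paint(5,5,R):
YRYYRR
YYYYYY
YYYYYY
YYYKKY
YYYKKY
YYYYYR
YYYYYY
After op 2 fill(4,0,G) [34 cells changed]:
GRGGRR
GGGGGG
GGGGGG
GGGKKG
GGGKKG
GGGGGR
GGGGGG
After op 3 paint(1,3,B):
GRGGRR
GGGBGG
GGGGGG
GGGKKG
GGGKKG
GGGGGR
GGGGGG
After op 4 paint(0,0,Y):
YRGGRR
GGGBGG
GGGGGG
GGGKKG
GGGKKG
GGGGGR
GGGGGG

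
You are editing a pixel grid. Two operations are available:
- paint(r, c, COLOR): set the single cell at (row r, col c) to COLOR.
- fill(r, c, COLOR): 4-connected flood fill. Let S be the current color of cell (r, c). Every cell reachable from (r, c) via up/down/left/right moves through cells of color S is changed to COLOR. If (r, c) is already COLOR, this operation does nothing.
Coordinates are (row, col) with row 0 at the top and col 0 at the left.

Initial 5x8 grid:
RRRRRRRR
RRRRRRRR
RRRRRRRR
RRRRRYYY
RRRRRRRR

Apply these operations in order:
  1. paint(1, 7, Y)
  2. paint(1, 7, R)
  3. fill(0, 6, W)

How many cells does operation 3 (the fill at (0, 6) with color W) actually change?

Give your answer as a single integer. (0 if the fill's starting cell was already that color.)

Answer: 37

Derivation:
After op 1 paint(1,7,Y):
RRRRRRRR
RRRRRRRY
RRRRRRRR
RRRRRYYY
RRRRRRRR
After op 2 paint(1,7,R):
RRRRRRRR
RRRRRRRR
RRRRRRRR
RRRRRYYY
RRRRRRRR
After op 3 fill(0,6,W) [37 cells changed]:
WWWWWWWW
WWWWWWWW
WWWWWWWW
WWWWWYYY
WWWWWWWW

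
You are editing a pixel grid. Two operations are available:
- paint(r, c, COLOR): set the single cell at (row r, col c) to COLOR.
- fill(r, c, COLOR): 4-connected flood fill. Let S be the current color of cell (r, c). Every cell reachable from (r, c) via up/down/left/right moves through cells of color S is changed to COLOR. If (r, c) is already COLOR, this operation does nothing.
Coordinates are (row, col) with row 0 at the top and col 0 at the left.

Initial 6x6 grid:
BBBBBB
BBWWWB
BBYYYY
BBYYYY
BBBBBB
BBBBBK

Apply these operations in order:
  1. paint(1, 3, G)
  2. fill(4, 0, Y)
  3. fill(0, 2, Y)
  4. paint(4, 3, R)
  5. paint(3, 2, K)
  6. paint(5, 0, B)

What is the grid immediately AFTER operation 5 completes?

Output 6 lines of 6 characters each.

After op 1 paint(1,3,G):
BBBBBB
BBWGWB
BBYYYY
BBYYYY
BBBBBB
BBBBBK
After op 2 fill(4,0,Y) [24 cells changed]:
YYYYYY
YYWGWY
YYYYYY
YYYYYY
YYYYYY
YYYYYK
After op 3 fill(0,2,Y) [0 cells changed]:
YYYYYY
YYWGWY
YYYYYY
YYYYYY
YYYYYY
YYYYYK
After op 4 paint(4,3,R):
YYYYYY
YYWGWY
YYYYYY
YYYYYY
YYYRYY
YYYYYK
After op 5 paint(3,2,K):
YYYYYY
YYWGWY
YYYYYY
YYKYYY
YYYRYY
YYYYYK

Answer: YYYYYY
YYWGWY
YYYYYY
YYKYYY
YYYRYY
YYYYYK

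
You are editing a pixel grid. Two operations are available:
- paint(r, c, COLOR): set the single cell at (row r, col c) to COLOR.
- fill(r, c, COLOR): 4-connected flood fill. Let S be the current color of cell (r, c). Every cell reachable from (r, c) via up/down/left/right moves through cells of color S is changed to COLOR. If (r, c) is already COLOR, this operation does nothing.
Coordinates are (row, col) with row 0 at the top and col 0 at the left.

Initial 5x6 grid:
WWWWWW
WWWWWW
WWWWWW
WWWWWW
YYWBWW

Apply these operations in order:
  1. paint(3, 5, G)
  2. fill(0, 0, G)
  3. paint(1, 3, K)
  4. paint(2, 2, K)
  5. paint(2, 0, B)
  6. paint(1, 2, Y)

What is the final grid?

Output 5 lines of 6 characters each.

Answer: GGGGGG
GGYKGG
BGKGGG
GGGGGG
YYGBGG

Derivation:
After op 1 paint(3,5,G):
WWWWWW
WWWWWW
WWWWWW
WWWWWG
YYWBWW
After op 2 fill(0,0,G) [26 cells changed]:
GGGGGG
GGGGGG
GGGGGG
GGGGGG
YYGBGG
After op 3 paint(1,3,K):
GGGGGG
GGGKGG
GGGGGG
GGGGGG
YYGBGG
After op 4 paint(2,2,K):
GGGGGG
GGGKGG
GGKGGG
GGGGGG
YYGBGG
After op 5 paint(2,0,B):
GGGGGG
GGGKGG
BGKGGG
GGGGGG
YYGBGG
After op 6 paint(1,2,Y):
GGGGGG
GGYKGG
BGKGGG
GGGGGG
YYGBGG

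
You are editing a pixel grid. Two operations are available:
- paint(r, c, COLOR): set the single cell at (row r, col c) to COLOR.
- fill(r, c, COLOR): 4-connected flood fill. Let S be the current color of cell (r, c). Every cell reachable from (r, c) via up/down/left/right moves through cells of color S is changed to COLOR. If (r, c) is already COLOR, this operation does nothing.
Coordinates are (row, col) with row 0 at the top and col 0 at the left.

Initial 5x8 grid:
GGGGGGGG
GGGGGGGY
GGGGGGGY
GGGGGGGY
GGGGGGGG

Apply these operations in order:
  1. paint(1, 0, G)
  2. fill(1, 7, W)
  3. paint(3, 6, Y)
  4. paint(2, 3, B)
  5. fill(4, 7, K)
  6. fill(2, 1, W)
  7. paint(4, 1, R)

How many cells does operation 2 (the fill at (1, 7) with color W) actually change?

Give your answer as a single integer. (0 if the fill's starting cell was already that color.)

After op 1 paint(1,0,G):
GGGGGGGG
GGGGGGGY
GGGGGGGY
GGGGGGGY
GGGGGGGG
After op 2 fill(1,7,W) [3 cells changed]:
GGGGGGGG
GGGGGGGW
GGGGGGGW
GGGGGGGW
GGGGGGGG

Answer: 3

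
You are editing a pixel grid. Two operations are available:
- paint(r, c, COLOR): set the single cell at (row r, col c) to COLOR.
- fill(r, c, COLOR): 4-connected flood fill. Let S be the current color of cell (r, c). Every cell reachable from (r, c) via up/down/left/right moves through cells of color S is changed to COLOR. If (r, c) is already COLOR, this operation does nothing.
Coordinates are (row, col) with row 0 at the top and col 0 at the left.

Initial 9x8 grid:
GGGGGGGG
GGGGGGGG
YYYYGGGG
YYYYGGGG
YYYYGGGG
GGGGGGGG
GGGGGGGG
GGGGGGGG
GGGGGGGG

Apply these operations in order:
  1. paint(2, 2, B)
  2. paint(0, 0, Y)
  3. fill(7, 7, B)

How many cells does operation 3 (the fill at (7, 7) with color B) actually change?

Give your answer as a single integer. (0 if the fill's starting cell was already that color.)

Answer: 59

Derivation:
After op 1 paint(2,2,B):
GGGGGGGG
GGGGGGGG
YYBYGGGG
YYYYGGGG
YYYYGGGG
GGGGGGGG
GGGGGGGG
GGGGGGGG
GGGGGGGG
After op 2 paint(0,0,Y):
YGGGGGGG
GGGGGGGG
YYBYGGGG
YYYYGGGG
YYYYGGGG
GGGGGGGG
GGGGGGGG
GGGGGGGG
GGGGGGGG
After op 3 fill(7,7,B) [59 cells changed]:
YBBBBBBB
BBBBBBBB
YYBYBBBB
YYYYBBBB
YYYYBBBB
BBBBBBBB
BBBBBBBB
BBBBBBBB
BBBBBBBB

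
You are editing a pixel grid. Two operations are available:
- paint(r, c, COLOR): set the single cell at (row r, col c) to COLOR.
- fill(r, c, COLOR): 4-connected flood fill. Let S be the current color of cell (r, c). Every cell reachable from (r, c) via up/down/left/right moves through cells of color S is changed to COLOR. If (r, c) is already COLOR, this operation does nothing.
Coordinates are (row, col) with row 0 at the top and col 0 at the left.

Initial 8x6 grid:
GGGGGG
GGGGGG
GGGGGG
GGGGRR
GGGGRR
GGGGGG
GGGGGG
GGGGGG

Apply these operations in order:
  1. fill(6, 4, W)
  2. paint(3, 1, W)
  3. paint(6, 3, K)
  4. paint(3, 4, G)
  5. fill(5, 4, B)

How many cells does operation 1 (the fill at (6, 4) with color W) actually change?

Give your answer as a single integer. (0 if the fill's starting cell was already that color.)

Answer: 44

Derivation:
After op 1 fill(6,4,W) [44 cells changed]:
WWWWWW
WWWWWW
WWWWWW
WWWWRR
WWWWRR
WWWWWW
WWWWWW
WWWWWW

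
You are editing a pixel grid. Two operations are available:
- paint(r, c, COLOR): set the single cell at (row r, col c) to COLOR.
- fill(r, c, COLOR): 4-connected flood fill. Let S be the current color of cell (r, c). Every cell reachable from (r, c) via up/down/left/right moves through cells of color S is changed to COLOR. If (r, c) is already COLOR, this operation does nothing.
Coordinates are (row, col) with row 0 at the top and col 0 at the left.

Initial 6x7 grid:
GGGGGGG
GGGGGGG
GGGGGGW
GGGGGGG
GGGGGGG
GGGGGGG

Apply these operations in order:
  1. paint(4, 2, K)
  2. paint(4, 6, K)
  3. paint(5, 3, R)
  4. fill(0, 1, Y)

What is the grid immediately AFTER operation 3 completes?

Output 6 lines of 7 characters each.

After op 1 paint(4,2,K):
GGGGGGG
GGGGGGG
GGGGGGW
GGGGGGG
GGKGGGG
GGGGGGG
After op 2 paint(4,6,K):
GGGGGGG
GGGGGGG
GGGGGGW
GGGGGGG
GGKGGGK
GGGGGGG
After op 3 paint(5,3,R):
GGGGGGG
GGGGGGG
GGGGGGW
GGGGGGG
GGKGGGK
GGGRGGG

Answer: GGGGGGG
GGGGGGG
GGGGGGW
GGGGGGG
GGKGGGK
GGGRGGG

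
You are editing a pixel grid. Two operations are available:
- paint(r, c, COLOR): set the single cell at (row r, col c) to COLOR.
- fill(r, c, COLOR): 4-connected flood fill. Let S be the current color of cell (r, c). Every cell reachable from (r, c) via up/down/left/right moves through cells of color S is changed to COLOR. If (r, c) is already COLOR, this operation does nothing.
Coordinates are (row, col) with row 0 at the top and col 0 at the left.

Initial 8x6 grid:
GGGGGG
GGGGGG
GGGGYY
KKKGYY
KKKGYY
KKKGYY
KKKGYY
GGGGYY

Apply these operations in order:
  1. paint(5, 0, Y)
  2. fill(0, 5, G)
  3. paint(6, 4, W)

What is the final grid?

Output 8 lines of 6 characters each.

After op 1 paint(5,0,Y):
GGGGGG
GGGGGG
GGGGYY
KKKGYY
KKKGYY
YKKGYY
KKKGYY
GGGGYY
After op 2 fill(0,5,G) [0 cells changed]:
GGGGGG
GGGGGG
GGGGYY
KKKGYY
KKKGYY
YKKGYY
KKKGYY
GGGGYY
After op 3 paint(6,4,W):
GGGGGG
GGGGGG
GGGGYY
KKKGYY
KKKGYY
YKKGYY
KKKGWY
GGGGYY

Answer: GGGGGG
GGGGGG
GGGGYY
KKKGYY
KKKGYY
YKKGYY
KKKGWY
GGGGYY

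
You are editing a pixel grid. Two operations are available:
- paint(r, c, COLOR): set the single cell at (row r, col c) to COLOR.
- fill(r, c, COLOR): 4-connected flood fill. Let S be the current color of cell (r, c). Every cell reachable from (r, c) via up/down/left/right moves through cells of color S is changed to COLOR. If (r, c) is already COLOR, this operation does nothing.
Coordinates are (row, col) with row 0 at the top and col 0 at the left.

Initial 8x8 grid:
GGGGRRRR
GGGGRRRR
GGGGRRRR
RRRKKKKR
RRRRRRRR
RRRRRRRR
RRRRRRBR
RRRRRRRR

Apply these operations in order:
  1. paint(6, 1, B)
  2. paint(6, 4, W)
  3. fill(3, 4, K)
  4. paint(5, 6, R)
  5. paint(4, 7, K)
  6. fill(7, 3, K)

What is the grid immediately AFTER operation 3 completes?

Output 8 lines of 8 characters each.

Answer: GGGGRRRR
GGGGRRRR
GGGGRRRR
RRRKKKKR
RRRRRRRR
RRRRRRRR
RBRRWRBR
RRRRRRRR

Derivation:
After op 1 paint(6,1,B):
GGGGRRRR
GGGGRRRR
GGGGRRRR
RRRKKKKR
RRRRRRRR
RRRRRRRR
RBRRRRBR
RRRRRRRR
After op 2 paint(6,4,W):
GGGGRRRR
GGGGRRRR
GGGGRRRR
RRRKKKKR
RRRRRRRR
RRRRRRRR
RBRRWRBR
RRRRRRRR
After op 3 fill(3,4,K) [0 cells changed]:
GGGGRRRR
GGGGRRRR
GGGGRRRR
RRRKKKKR
RRRRRRRR
RRRRRRRR
RBRRWRBR
RRRRRRRR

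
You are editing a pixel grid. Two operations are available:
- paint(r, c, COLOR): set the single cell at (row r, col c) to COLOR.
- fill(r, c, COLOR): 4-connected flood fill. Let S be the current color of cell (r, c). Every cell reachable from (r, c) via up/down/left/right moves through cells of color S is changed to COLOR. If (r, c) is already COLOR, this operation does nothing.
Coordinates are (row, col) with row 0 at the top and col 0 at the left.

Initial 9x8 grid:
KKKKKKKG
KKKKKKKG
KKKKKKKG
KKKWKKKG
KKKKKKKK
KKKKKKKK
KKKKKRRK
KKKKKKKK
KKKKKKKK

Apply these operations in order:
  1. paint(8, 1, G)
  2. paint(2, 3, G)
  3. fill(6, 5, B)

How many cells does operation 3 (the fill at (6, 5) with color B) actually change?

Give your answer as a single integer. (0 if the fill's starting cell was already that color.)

After op 1 paint(8,1,G):
KKKKKKKG
KKKKKKKG
KKKKKKKG
KKKWKKKG
KKKKKKKK
KKKKKKKK
KKKKKRRK
KKKKKKKK
KGKKKKKK
After op 2 paint(2,3,G):
KKKKKKKG
KKKKKKKG
KKKGKKKG
KKKWKKKG
KKKKKKKK
KKKKKKKK
KKKKKRRK
KKKKKKKK
KGKKKKKK
After op 3 fill(6,5,B) [2 cells changed]:
KKKKKKKG
KKKKKKKG
KKKGKKKG
KKKWKKKG
KKKKKKKK
KKKKKKKK
KKKKKBBK
KKKKKKKK
KGKKKKKK

Answer: 2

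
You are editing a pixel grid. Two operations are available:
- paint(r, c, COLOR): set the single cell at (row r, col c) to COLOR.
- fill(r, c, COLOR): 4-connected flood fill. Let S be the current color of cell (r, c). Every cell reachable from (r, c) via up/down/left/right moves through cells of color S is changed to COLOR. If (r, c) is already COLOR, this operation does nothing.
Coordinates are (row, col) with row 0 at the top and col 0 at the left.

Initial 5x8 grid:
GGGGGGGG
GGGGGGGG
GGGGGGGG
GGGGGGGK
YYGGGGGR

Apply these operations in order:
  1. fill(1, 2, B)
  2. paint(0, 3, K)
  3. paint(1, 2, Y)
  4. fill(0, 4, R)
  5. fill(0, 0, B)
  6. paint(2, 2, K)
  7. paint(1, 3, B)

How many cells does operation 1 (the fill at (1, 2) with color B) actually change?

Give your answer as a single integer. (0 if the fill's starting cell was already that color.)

After op 1 fill(1,2,B) [36 cells changed]:
BBBBBBBB
BBBBBBBB
BBBBBBBB
BBBBBBBK
YYBBBBBR

Answer: 36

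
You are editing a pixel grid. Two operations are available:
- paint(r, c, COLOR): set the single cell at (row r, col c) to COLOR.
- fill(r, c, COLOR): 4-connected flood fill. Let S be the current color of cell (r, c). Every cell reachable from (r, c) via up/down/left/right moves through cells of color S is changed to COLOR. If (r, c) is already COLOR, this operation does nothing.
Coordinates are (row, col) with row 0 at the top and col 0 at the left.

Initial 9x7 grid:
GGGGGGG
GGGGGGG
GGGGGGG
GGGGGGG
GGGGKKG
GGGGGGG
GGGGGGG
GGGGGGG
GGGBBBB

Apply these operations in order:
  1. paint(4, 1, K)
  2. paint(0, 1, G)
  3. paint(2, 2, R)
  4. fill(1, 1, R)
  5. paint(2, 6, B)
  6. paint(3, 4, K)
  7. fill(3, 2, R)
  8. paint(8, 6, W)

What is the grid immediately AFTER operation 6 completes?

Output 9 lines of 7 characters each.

After op 1 paint(4,1,K):
GGGGGGG
GGGGGGG
GGGGGGG
GGGGGGG
GKGGKKG
GGGGGGG
GGGGGGG
GGGGGGG
GGGBBBB
After op 2 paint(0,1,G):
GGGGGGG
GGGGGGG
GGGGGGG
GGGGGGG
GKGGKKG
GGGGGGG
GGGGGGG
GGGGGGG
GGGBBBB
After op 3 paint(2,2,R):
GGGGGGG
GGGGGGG
GGRGGGG
GGGGGGG
GKGGKKG
GGGGGGG
GGGGGGG
GGGGGGG
GGGBBBB
After op 4 fill(1,1,R) [55 cells changed]:
RRRRRRR
RRRRRRR
RRRRRRR
RRRRRRR
RKRRKKR
RRRRRRR
RRRRRRR
RRRRRRR
RRRBBBB
After op 5 paint(2,6,B):
RRRRRRR
RRRRRRR
RRRRRRB
RRRRRRR
RKRRKKR
RRRRRRR
RRRRRRR
RRRRRRR
RRRBBBB
After op 6 paint(3,4,K):
RRRRRRR
RRRRRRR
RRRRRRB
RRRRKRR
RKRRKKR
RRRRRRR
RRRRRRR
RRRRRRR
RRRBBBB

Answer: RRRRRRR
RRRRRRR
RRRRRRB
RRRRKRR
RKRRKKR
RRRRRRR
RRRRRRR
RRRRRRR
RRRBBBB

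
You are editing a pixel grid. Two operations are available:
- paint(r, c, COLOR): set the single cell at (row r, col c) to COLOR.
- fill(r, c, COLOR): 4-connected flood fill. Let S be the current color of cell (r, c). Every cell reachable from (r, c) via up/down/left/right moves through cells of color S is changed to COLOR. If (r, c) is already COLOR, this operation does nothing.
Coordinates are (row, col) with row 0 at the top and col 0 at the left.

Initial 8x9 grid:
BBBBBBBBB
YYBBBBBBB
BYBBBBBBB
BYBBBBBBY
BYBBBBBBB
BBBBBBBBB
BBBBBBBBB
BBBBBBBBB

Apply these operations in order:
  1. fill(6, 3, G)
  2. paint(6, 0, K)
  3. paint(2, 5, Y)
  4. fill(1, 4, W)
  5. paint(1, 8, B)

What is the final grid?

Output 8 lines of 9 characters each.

After op 1 fill(6,3,G) [66 cells changed]:
GGGGGGGGG
YYGGGGGGG
GYGGGGGGG
GYGGGGGGY
GYGGGGGGG
GGGGGGGGG
GGGGGGGGG
GGGGGGGGG
After op 2 paint(6,0,K):
GGGGGGGGG
YYGGGGGGG
GYGGGGGGG
GYGGGGGGY
GYGGGGGGG
GGGGGGGGG
KGGGGGGGG
GGGGGGGGG
After op 3 paint(2,5,Y):
GGGGGGGGG
YYGGGGGGG
GYGGGYGGG
GYGGGGGGY
GYGGGGGGG
GGGGGGGGG
KGGGGGGGG
GGGGGGGGG
After op 4 fill(1,4,W) [64 cells changed]:
WWWWWWWWW
YYWWWWWWW
WYWWWYWWW
WYWWWWWWY
WYWWWWWWW
WWWWWWWWW
KWWWWWWWW
WWWWWWWWW
After op 5 paint(1,8,B):
WWWWWWWWW
YYWWWWWWB
WYWWWYWWW
WYWWWWWWY
WYWWWWWWW
WWWWWWWWW
KWWWWWWWW
WWWWWWWWW

Answer: WWWWWWWWW
YYWWWWWWB
WYWWWYWWW
WYWWWWWWY
WYWWWWWWW
WWWWWWWWW
KWWWWWWWW
WWWWWWWWW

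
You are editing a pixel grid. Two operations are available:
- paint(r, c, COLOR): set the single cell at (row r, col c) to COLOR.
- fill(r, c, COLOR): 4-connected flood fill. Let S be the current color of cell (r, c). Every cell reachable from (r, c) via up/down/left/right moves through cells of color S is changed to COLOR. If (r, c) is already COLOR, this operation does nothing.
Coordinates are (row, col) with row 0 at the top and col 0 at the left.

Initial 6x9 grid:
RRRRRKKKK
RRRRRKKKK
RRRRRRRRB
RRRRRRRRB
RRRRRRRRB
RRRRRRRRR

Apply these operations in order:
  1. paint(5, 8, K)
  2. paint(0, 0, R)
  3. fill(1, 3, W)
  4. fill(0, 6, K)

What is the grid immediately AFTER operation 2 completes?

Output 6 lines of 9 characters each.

Answer: RRRRRKKKK
RRRRRKKKK
RRRRRRRRB
RRRRRRRRB
RRRRRRRRB
RRRRRRRRK

Derivation:
After op 1 paint(5,8,K):
RRRRRKKKK
RRRRRKKKK
RRRRRRRRB
RRRRRRRRB
RRRRRRRRB
RRRRRRRRK
After op 2 paint(0,0,R):
RRRRRKKKK
RRRRRKKKK
RRRRRRRRB
RRRRRRRRB
RRRRRRRRB
RRRRRRRRK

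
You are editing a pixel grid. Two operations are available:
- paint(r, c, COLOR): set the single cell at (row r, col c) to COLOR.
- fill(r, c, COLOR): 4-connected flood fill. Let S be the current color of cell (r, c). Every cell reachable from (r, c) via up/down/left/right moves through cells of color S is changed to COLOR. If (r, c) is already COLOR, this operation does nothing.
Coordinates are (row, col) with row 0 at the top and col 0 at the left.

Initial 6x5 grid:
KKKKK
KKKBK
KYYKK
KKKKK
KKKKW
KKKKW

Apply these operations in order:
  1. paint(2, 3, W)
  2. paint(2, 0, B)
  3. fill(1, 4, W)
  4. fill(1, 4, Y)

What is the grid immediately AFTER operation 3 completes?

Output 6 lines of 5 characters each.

After op 1 paint(2,3,W):
KKKKK
KKKBK
KYYWK
KKKKK
KKKKW
KKKKW
After op 2 paint(2,0,B):
KKKKK
KKKBK
BYYWK
KKKKK
KKKKW
KKKKW
After op 3 fill(1,4,W) [23 cells changed]:
WWWWW
WWWBW
BYYWW
WWWWW
WWWWW
WWWWW

Answer: WWWWW
WWWBW
BYYWW
WWWWW
WWWWW
WWWWW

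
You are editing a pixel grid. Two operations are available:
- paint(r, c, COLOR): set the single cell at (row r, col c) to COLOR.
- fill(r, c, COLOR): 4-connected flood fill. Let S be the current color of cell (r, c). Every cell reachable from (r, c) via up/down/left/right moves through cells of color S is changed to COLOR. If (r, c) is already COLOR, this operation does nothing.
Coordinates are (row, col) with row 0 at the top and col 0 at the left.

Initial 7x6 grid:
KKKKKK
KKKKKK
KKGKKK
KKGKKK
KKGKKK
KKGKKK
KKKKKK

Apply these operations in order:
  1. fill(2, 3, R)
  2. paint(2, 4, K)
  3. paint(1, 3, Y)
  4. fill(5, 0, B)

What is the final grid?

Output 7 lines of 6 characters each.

Answer: BBBBBB
BBBYBB
BBGBKB
BBGBBB
BBGBBB
BBGBBB
BBBBBB

Derivation:
After op 1 fill(2,3,R) [38 cells changed]:
RRRRRR
RRRRRR
RRGRRR
RRGRRR
RRGRRR
RRGRRR
RRRRRR
After op 2 paint(2,4,K):
RRRRRR
RRRRRR
RRGRKR
RRGRRR
RRGRRR
RRGRRR
RRRRRR
After op 3 paint(1,3,Y):
RRRRRR
RRRYRR
RRGRKR
RRGRRR
RRGRRR
RRGRRR
RRRRRR
After op 4 fill(5,0,B) [36 cells changed]:
BBBBBB
BBBYBB
BBGBKB
BBGBBB
BBGBBB
BBGBBB
BBBBBB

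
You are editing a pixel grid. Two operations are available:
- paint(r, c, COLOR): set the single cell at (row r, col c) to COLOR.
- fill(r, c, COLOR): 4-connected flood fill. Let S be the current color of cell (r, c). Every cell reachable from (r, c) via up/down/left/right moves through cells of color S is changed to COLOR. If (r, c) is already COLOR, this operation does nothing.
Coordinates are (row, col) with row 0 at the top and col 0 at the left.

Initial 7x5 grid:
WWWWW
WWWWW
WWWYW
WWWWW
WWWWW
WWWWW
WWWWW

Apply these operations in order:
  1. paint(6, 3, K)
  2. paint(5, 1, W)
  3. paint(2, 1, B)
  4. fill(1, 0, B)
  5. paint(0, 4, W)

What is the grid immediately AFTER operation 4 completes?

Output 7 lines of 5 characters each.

Answer: BBBBB
BBBBB
BBBYB
BBBBB
BBBBB
BBBBB
BBBKB

Derivation:
After op 1 paint(6,3,K):
WWWWW
WWWWW
WWWYW
WWWWW
WWWWW
WWWWW
WWWKW
After op 2 paint(5,1,W):
WWWWW
WWWWW
WWWYW
WWWWW
WWWWW
WWWWW
WWWKW
After op 3 paint(2,1,B):
WWWWW
WWWWW
WBWYW
WWWWW
WWWWW
WWWWW
WWWKW
After op 4 fill(1,0,B) [32 cells changed]:
BBBBB
BBBBB
BBBYB
BBBBB
BBBBB
BBBBB
BBBKB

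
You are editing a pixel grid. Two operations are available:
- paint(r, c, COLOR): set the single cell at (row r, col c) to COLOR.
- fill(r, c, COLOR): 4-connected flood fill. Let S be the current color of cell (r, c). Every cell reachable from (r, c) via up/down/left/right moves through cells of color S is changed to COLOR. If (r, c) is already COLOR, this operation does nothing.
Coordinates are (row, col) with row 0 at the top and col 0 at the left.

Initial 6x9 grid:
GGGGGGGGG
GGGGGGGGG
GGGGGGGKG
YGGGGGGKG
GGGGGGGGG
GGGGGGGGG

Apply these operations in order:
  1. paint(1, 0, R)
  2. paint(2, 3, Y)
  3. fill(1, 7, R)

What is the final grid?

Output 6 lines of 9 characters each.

After op 1 paint(1,0,R):
GGGGGGGGG
RGGGGGGGG
GGGGGGGKG
YGGGGGGKG
GGGGGGGGG
GGGGGGGGG
After op 2 paint(2,3,Y):
GGGGGGGGG
RGGGGGGGG
GGGYGGGKG
YGGGGGGKG
GGGGGGGGG
GGGGGGGGG
After op 3 fill(1,7,R) [49 cells changed]:
RRRRRRRRR
RRRRRRRRR
RRRYRRRKR
YRRRRRRKR
RRRRRRRRR
RRRRRRRRR

Answer: RRRRRRRRR
RRRRRRRRR
RRRYRRRKR
YRRRRRRKR
RRRRRRRRR
RRRRRRRRR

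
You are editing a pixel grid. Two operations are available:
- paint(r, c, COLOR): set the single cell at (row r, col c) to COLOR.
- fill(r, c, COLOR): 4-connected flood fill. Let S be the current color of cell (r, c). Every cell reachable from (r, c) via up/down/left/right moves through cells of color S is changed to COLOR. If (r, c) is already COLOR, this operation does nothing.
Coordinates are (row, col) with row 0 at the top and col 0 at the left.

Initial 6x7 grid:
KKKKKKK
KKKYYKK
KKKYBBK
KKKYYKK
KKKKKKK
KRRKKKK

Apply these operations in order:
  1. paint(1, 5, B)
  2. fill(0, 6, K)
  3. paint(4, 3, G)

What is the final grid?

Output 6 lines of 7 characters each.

After op 1 paint(1,5,B):
KKKKKKK
KKKYYBK
KKKYBBK
KKKYYKK
KKKKKKK
KRRKKKK
After op 2 fill(0,6,K) [0 cells changed]:
KKKKKKK
KKKYYBK
KKKYBBK
KKKYYKK
KKKKKKK
KRRKKKK
After op 3 paint(4,3,G):
KKKKKKK
KKKYYBK
KKKYBBK
KKKYYKK
KKKGKKK
KRRKKKK

Answer: KKKKKKK
KKKYYBK
KKKYBBK
KKKYYKK
KKKGKKK
KRRKKKK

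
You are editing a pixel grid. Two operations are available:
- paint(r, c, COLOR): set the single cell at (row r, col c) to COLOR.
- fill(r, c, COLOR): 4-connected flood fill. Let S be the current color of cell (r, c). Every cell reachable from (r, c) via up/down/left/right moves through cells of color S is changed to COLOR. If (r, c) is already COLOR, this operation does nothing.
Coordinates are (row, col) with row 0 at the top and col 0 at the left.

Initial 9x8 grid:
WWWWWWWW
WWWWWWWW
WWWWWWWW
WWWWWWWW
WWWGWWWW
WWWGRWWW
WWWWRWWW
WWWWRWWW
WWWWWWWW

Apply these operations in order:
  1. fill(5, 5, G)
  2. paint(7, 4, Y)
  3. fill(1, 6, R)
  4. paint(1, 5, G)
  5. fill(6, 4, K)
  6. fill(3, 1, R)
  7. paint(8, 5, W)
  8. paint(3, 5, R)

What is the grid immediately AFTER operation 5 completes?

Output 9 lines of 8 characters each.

Answer: KKKKKKKK
KKKKKGKK
KKKKKKKK
KKKKKKKK
KKKKKKKK
KKKKKKKK
KKKKKKKK
KKKKYKKK
KKKKKKKK

Derivation:
After op 1 fill(5,5,G) [67 cells changed]:
GGGGGGGG
GGGGGGGG
GGGGGGGG
GGGGGGGG
GGGGGGGG
GGGGRGGG
GGGGRGGG
GGGGRGGG
GGGGGGGG
After op 2 paint(7,4,Y):
GGGGGGGG
GGGGGGGG
GGGGGGGG
GGGGGGGG
GGGGGGGG
GGGGRGGG
GGGGRGGG
GGGGYGGG
GGGGGGGG
After op 3 fill(1,6,R) [69 cells changed]:
RRRRRRRR
RRRRRRRR
RRRRRRRR
RRRRRRRR
RRRRRRRR
RRRRRRRR
RRRRRRRR
RRRRYRRR
RRRRRRRR
After op 4 paint(1,5,G):
RRRRRRRR
RRRRRGRR
RRRRRRRR
RRRRRRRR
RRRRRRRR
RRRRRRRR
RRRRRRRR
RRRRYRRR
RRRRRRRR
After op 5 fill(6,4,K) [70 cells changed]:
KKKKKKKK
KKKKKGKK
KKKKKKKK
KKKKKKKK
KKKKKKKK
KKKKKKKK
KKKKKKKK
KKKKYKKK
KKKKKKKK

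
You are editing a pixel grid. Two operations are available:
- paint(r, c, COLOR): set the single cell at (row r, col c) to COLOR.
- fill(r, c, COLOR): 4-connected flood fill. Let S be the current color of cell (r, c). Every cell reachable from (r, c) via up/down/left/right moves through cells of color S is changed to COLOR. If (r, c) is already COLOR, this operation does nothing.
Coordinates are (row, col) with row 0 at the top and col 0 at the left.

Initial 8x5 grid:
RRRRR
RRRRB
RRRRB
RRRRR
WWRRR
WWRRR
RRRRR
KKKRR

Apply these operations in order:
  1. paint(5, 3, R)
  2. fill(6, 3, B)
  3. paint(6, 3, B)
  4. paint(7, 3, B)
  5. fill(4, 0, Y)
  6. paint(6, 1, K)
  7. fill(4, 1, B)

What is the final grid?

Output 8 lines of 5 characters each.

After op 1 paint(5,3,R):
RRRRR
RRRRB
RRRRB
RRRRR
WWRRR
WWRRR
RRRRR
KKKRR
After op 2 fill(6,3,B) [31 cells changed]:
BBBBB
BBBBB
BBBBB
BBBBB
WWBBB
WWBBB
BBBBB
KKKBB
After op 3 paint(6,3,B):
BBBBB
BBBBB
BBBBB
BBBBB
WWBBB
WWBBB
BBBBB
KKKBB
After op 4 paint(7,3,B):
BBBBB
BBBBB
BBBBB
BBBBB
WWBBB
WWBBB
BBBBB
KKKBB
After op 5 fill(4,0,Y) [4 cells changed]:
BBBBB
BBBBB
BBBBB
BBBBB
YYBBB
YYBBB
BBBBB
KKKBB
After op 6 paint(6,1,K):
BBBBB
BBBBB
BBBBB
BBBBB
YYBBB
YYBBB
BKBBB
KKKBB
After op 7 fill(4,1,B) [4 cells changed]:
BBBBB
BBBBB
BBBBB
BBBBB
BBBBB
BBBBB
BKBBB
KKKBB

Answer: BBBBB
BBBBB
BBBBB
BBBBB
BBBBB
BBBBB
BKBBB
KKKBB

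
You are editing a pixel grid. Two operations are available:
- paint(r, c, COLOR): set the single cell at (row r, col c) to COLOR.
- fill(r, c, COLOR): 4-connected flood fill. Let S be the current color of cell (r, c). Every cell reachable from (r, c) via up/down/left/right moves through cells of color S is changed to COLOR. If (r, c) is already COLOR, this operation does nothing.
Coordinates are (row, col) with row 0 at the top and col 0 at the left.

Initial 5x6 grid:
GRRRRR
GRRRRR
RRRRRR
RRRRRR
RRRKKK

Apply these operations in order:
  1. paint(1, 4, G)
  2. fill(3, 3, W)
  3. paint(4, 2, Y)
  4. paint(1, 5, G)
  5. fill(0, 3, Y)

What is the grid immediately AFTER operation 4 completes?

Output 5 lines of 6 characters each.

After op 1 paint(1,4,G):
GRRRRR
GRRRGR
RRRRRR
RRRRRR
RRRKKK
After op 2 fill(3,3,W) [24 cells changed]:
GWWWWW
GWWWGW
WWWWWW
WWWWWW
WWWKKK
After op 3 paint(4,2,Y):
GWWWWW
GWWWGW
WWWWWW
WWWWWW
WWYKKK
After op 4 paint(1,5,G):
GWWWWW
GWWWGG
WWWWWW
WWWWWW
WWYKKK

Answer: GWWWWW
GWWWGG
WWWWWW
WWWWWW
WWYKKK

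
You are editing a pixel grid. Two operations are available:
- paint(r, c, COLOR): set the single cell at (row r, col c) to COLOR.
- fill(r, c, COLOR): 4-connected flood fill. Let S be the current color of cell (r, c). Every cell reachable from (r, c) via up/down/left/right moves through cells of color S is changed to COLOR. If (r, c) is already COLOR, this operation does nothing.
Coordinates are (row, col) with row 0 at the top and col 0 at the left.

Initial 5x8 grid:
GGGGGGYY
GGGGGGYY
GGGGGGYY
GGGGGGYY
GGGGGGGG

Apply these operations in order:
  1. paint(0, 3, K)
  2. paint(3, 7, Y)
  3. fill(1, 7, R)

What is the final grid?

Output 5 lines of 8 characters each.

Answer: GGGKGGRR
GGGGGGRR
GGGGGGRR
GGGGGGRR
GGGGGGGG

Derivation:
After op 1 paint(0,3,K):
GGGKGGYY
GGGGGGYY
GGGGGGYY
GGGGGGYY
GGGGGGGG
After op 2 paint(3,7,Y):
GGGKGGYY
GGGGGGYY
GGGGGGYY
GGGGGGYY
GGGGGGGG
After op 3 fill(1,7,R) [8 cells changed]:
GGGKGGRR
GGGGGGRR
GGGGGGRR
GGGGGGRR
GGGGGGGG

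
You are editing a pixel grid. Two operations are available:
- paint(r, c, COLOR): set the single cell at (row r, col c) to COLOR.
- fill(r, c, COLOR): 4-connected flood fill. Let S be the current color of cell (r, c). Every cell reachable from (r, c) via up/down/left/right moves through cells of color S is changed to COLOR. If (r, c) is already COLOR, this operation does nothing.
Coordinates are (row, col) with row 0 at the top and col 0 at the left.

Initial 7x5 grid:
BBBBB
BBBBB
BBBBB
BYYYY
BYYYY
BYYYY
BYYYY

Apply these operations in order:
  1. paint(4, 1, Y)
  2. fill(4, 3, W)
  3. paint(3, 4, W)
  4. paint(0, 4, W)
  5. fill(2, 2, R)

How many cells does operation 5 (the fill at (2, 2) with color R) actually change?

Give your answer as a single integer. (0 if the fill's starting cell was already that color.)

After op 1 paint(4,1,Y):
BBBBB
BBBBB
BBBBB
BYYYY
BYYYY
BYYYY
BYYYY
After op 2 fill(4,3,W) [16 cells changed]:
BBBBB
BBBBB
BBBBB
BWWWW
BWWWW
BWWWW
BWWWW
After op 3 paint(3,4,W):
BBBBB
BBBBB
BBBBB
BWWWW
BWWWW
BWWWW
BWWWW
After op 4 paint(0,4,W):
BBBBW
BBBBB
BBBBB
BWWWW
BWWWW
BWWWW
BWWWW
After op 5 fill(2,2,R) [18 cells changed]:
RRRRW
RRRRR
RRRRR
RWWWW
RWWWW
RWWWW
RWWWW

Answer: 18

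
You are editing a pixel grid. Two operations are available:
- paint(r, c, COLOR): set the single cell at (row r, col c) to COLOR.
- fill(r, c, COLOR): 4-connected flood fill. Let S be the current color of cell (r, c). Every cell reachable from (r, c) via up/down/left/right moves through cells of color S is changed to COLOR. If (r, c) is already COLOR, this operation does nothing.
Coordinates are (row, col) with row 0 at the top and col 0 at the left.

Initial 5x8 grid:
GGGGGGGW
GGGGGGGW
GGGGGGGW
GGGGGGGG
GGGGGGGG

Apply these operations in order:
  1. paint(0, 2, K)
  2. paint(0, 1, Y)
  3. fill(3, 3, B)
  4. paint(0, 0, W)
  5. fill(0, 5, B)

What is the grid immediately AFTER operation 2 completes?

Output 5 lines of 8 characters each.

After op 1 paint(0,2,K):
GGKGGGGW
GGGGGGGW
GGGGGGGW
GGGGGGGG
GGGGGGGG
After op 2 paint(0,1,Y):
GYKGGGGW
GGGGGGGW
GGGGGGGW
GGGGGGGG
GGGGGGGG

Answer: GYKGGGGW
GGGGGGGW
GGGGGGGW
GGGGGGGG
GGGGGGGG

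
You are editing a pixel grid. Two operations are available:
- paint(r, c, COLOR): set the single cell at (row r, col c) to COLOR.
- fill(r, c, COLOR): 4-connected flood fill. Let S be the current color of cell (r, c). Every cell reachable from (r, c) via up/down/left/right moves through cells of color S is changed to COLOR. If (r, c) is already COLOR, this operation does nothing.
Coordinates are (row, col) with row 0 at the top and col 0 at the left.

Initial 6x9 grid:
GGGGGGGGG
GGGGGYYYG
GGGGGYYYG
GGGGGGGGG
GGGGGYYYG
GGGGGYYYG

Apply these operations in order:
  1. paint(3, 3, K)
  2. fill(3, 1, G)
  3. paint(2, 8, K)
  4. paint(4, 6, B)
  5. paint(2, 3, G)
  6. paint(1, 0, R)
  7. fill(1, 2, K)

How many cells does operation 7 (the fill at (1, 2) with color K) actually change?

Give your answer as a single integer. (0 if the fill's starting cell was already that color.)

After op 1 paint(3,3,K):
GGGGGGGGG
GGGGGYYYG
GGGGGYYYG
GGGKGGGGG
GGGGGYYYG
GGGGGYYYG
After op 2 fill(3,1,G) [0 cells changed]:
GGGGGGGGG
GGGGGYYYG
GGGGGYYYG
GGGKGGGGG
GGGGGYYYG
GGGGGYYYG
After op 3 paint(2,8,K):
GGGGGGGGG
GGGGGYYYG
GGGGGYYYK
GGGKGGGGG
GGGGGYYYG
GGGGGYYYG
After op 4 paint(4,6,B):
GGGGGGGGG
GGGGGYYYG
GGGGGYYYK
GGGKGGGGG
GGGGGYBYG
GGGGGYYYG
After op 5 paint(2,3,G):
GGGGGGGGG
GGGGGYYYG
GGGGGYYYK
GGGKGGGGG
GGGGGYBYG
GGGGGYYYG
After op 6 paint(1,0,R):
GGGGGGGGG
RGGGGYYYG
GGGGGYYYK
GGGKGGGGG
GGGGGYBYG
GGGGGYYYG
After op 7 fill(1,2,K) [39 cells changed]:
KKKKKKKKK
RKKKKYYYK
KKKKKYYYK
KKKKKKKKK
KKKKKYBYK
KKKKKYYYK

Answer: 39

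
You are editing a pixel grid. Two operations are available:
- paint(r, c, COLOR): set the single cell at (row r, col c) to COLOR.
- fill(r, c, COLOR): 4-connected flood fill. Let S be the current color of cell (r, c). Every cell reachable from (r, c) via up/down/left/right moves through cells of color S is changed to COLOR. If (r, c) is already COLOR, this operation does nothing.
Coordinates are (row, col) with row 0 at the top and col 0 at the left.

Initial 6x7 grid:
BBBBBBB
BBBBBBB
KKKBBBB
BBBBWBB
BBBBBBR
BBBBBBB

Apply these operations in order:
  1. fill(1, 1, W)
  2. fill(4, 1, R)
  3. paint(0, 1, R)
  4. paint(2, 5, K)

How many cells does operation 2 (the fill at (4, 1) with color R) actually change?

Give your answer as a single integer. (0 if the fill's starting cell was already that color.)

Answer: 38

Derivation:
After op 1 fill(1,1,W) [37 cells changed]:
WWWWWWW
WWWWWWW
KKKWWWW
WWWWWWW
WWWWWWR
WWWWWWW
After op 2 fill(4,1,R) [38 cells changed]:
RRRRRRR
RRRRRRR
KKKRRRR
RRRRRRR
RRRRRRR
RRRRRRR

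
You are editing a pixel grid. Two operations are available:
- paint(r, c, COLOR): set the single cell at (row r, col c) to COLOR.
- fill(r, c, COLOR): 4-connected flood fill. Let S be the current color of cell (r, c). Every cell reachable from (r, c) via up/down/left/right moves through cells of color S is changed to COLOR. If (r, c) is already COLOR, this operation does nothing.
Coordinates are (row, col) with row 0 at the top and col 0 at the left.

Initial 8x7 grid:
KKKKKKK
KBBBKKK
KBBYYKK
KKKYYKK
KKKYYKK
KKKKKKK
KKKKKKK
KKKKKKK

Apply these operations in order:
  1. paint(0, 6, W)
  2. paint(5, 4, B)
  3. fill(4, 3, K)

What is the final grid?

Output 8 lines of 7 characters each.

Answer: KKKKKKW
KBBBKKK
KBBKKKK
KKKKKKK
KKKKKKK
KKKKBKK
KKKKKKK
KKKKKKK

Derivation:
After op 1 paint(0,6,W):
KKKKKKW
KBBBKKK
KBBYYKK
KKKYYKK
KKKYYKK
KKKKKKK
KKKKKKK
KKKKKKK
After op 2 paint(5,4,B):
KKKKKKW
KBBBKKK
KBBYYKK
KKKYYKK
KKKYYKK
KKKKBKK
KKKKKKK
KKKKKKK
After op 3 fill(4,3,K) [6 cells changed]:
KKKKKKW
KBBBKKK
KBBKKKK
KKKKKKK
KKKKKKK
KKKKBKK
KKKKKKK
KKKKKKK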